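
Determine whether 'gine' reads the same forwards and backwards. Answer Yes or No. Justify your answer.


Forward: 'gine'
Reversed: 'enig'
They differ.

No


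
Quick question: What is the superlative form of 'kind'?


Apply superlative formation (add -est): 'kind' -> 'kindest'.

kindest


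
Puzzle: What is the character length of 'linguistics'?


Spell out 'linguistics' and number each letter: l(1), i(2), n(3), g(4), u(5), i(6), s(7), t(8), i(9), c(10), s(11). Total: 11 letters.

11


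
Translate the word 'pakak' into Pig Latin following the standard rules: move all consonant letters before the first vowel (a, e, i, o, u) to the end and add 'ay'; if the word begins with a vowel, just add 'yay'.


'pakak': move consonant cluster 'p' to end and add 'ay': 'akakpay'.

akakpay


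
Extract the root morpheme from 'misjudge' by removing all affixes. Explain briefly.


Remove prefix 'mis' from 'misjudge' to get root 'judge'.

judge


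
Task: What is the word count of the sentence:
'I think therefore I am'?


Split into words: I | think | therefore | I | am = 5 words.

5


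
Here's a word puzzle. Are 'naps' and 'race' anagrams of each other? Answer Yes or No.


Sorted letters of 'naps': 'anps'
Sorted letters of 'race': 'acer'
They do not match.

No


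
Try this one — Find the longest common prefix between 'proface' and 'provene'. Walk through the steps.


Compare from the start: 3 characters match: 'pro'. Mismatch at position 4: 'f' vs 'v'.

pro


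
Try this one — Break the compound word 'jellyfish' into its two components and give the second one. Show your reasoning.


Split 'jellyfish' into 'jelly' + 'fish'. The second part is 'fish'.

fish


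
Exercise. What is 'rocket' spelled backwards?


Reverse 'rocket' character by character: 'tekcor'.

tekcor


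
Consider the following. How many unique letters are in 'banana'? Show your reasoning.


Unique letters in 'banana': {a, b, n} = 3 distinct letters.

3


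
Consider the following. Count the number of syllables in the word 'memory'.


Break 'memory' into syllables: mem-o-ry -> mem | o | ry = 3 syllables

3 syllables


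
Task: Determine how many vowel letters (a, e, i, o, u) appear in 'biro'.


Vowels in 'biro': i, o = 2 vowels.

2


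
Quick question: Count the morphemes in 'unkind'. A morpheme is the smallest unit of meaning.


Decomposition: un- (prefix) + kind (root) = 2 morpheme(s)

2 morphemes


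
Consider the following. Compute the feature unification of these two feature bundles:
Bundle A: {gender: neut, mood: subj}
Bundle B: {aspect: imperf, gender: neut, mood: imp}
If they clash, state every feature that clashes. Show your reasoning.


Compare features:
aspect: A=_ vs B=imperf -> unified: imperf
gender: A=neut vs B=neut -> unified: neut
mood: A=subj vs B=imp -> CLASH
Clash detected on feature 'mood' (subj vs imp); unification fails.

CLASH on 'mood' (subj vs imp)


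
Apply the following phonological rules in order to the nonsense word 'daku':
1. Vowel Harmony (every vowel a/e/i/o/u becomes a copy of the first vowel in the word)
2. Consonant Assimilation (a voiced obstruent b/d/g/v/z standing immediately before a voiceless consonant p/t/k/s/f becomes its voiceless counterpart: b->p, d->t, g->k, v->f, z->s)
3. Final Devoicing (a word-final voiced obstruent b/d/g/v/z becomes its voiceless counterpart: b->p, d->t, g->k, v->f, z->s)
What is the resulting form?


Starting form: 'daku'
Rule 1: Vowel Harmony: all vowels become 'a' (matching first vowel). 'daku' -> 'daka'
Rule 2: Consonant Assimilation: no voiced obstruent (b/d/g/v/z) stands immediately before a voiceless consonant (p/t/k/s/f). No change.
Rule 3: Final Devoicing: the word ends in the vowel 'a', not a consonant. No change.
Final form: 'daka'

daka


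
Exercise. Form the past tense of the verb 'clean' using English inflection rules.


Apply rule: Add -ed. 'clean' becomes 'cleaned'.

cleaned


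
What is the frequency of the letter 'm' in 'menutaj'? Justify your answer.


Letter 'm' in 'menutaj': found at position(s) 1 = 1 occurrence(s).

1


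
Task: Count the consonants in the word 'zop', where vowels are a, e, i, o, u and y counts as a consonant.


Consonants in 'zop': z, p = 2 consonants.

2


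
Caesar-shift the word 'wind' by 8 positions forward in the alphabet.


Shift each letter by 8: w -> e, i -> q, n -> v, d -> l. Result: 'eqvl'.

eqvl


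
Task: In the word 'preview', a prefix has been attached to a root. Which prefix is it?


The word 'preview' = 'pre' (prefix) + 'view' (root). The prefix is 'pre'.

pre


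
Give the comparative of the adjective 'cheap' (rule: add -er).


Apply comparative formation (add -er): 'cheap' -> 'cheaper'.

cheaper


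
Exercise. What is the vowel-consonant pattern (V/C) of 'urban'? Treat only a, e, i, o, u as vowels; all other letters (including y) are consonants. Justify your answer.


Letter mapping: u = V, r = C, b = C, a = V, n = C.

VCCVC


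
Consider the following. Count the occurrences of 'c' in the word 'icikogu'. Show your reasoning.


Letter 'c' in 'icikogu': found at position(s) 2 = 1 occurrence(s).

1


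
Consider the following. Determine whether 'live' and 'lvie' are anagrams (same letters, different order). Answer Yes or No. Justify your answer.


Sorted letters of 'live': 'eilv'
Sorted letters of 'lvie': 'eilv'
They match.

Yes


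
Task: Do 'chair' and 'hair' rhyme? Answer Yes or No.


Rime (stressed vowel + following sounds) of 'chair': -air = /ɛər/
Rime of 'hair': -air = /ɛər/
/ɛər/ and /ɛər/ are the same ending sound, so the words rhyme.

Yes


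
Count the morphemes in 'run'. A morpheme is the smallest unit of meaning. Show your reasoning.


Decomposition: run (free morpheme) = 1 morpheme(s)

1 morphemes


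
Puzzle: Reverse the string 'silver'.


Reverse 'silver' character by character: 'revlis'.

revlis


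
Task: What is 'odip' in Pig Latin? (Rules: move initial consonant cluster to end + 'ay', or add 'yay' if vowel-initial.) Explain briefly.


'odip' starts with a vowel, so add 'yay': 'odipyay'.

odipyay


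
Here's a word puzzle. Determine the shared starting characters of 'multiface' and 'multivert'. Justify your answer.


Compare from the start: 5 characters match: 'multi'. Mismatch at position 6: 'f' vs 'v'.

multi


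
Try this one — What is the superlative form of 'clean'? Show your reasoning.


Apply superlative formation (add -est): 'clean' -> 'cleanest'.

cleanest


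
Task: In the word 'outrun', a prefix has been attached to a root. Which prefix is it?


The word 'outrun' = 'out' (prefix) + 'run' (root). The prefix is 'out'.

out


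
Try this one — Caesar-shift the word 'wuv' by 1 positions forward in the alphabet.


Shift each letter by 1: w -> x, u -> v, v -> w. Result: 'xvw'.

xvw


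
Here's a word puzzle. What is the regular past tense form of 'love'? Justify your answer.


Apply rule: Add -d (word ends in -e). 'love' becomes 'loved'.

loved


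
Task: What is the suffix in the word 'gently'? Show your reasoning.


The word 'gently' = 'gentle' (root) + '-ly' (suffix). The suffix is '-ly'.

ly


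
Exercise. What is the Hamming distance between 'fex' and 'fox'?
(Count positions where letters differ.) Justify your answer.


Alignment:
Position 1: 'f' vs 'f' = match
Position 2: 'e' vs 'o' = DIFFER
Position 3: 'x' vs 'x' = match
Total differences: 1

1


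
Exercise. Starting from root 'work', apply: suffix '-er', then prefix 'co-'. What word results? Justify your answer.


Step 1: Add suffix '-er' to 'work' = 'worker'
Step 2: Add prefix 'co-' to 'worker' = 'coworker'

coworker


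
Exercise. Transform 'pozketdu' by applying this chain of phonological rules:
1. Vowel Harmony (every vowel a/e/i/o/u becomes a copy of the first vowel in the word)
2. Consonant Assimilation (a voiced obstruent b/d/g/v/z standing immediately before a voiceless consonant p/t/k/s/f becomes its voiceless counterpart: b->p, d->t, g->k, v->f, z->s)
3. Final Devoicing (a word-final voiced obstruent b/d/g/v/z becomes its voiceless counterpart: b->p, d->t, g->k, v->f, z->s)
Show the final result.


Starting form: 'pozketdu'
Rule 1: Vowel Harmony: all vowels become 'o' (matching first vowel). 'pozketdu' -> 'pozkotdo'
Rule 2: Consonant Assimilation: voiced obstruent before voiceless consonant becomes voiceless ('zk' -> 'sk'). 'pozkotdo' -> 'poskotdo'
Rule 3: Final Devoicing: the word ends in the vowel 'o', not a consonant. No change.
Final form: 'poskotdo'

poskotdo


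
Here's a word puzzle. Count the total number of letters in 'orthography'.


Spell out 'orthography' and number each letter: o(1), r(2), t(3), h(4), o(5), g(6), r(7), a(8), p(9), h(10), y(11). Total: 11 letters.

11


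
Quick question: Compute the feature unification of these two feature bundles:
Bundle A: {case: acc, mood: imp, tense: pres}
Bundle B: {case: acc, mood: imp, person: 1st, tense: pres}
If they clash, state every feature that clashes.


Compare features:
case: A=acc vs B=acc -> unified: acc
mood: A=imp vs B=imp -> unified: imp
person: A=_ vs B=1st -> unified: 1st
tense: A=pres vs B=pres -> unified: pres
No clashes found.

Unified: {case: acc, mood: imp, person: 1st, tense: pres}


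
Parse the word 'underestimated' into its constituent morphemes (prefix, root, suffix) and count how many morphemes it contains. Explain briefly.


Step 1: Identify prefix: 'under' (meaning: beneath/insufficient)
Step 2: Identify root: 'estimate'
Step 3: Identify suffix(es): 'ed'
Decomposition: under- (prefix: beneath/insufficient) + estimate (root) + -ed (suffix: past)
Total morphemes: 3

3 morphemes (under- (prefix: beneath/insufficient) + estimate (root) + -ed (suffix: past))


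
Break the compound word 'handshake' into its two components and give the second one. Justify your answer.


Split 'handshake' into 'hand' + 'shake'. The second part is 'shake'.

shake


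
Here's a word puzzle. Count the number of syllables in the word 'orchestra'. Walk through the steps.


Break 'orchestra' into syllables: or-ches-tra -> or | ches | tra = 3 syllables

3 syllables


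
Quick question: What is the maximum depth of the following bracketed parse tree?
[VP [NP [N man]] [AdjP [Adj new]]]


Count bracket nesting levels:
'[' at pos 0: depth = 1
'[' at pos 4: depth = 2
'[' at pos 8: depth = 3
'[' at pos 17: depth = 2
'[' at pos 23: depth = 3
Maximum depth reached: 3

3


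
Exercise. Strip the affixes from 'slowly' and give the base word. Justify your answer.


Remove suffix '-ly' from 'slowly' to get root 'slow'.

slow


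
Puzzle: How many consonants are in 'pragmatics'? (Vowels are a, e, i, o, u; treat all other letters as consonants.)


Consonants in 'pragmatics': p, r, g, m, t, c, s = 7 consonants.

7


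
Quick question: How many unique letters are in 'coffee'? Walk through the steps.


Unique letters in 'coffee': {c, e, f, o} = 4 distinct letters.

4


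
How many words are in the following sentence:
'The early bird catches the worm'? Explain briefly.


Split into words: The | early | bird | catches | the | worm = 6 words.

6


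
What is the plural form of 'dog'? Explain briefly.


Apply rule: Add -s. 'dog' becomes 'dogs'.

dogs


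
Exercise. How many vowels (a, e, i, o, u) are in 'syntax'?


Vowels in 'syntax': a = 1 vowels.

1


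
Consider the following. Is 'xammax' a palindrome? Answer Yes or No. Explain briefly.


Forward: 'xammax'
Reversed: 'xammax'
They are identical.

Yes


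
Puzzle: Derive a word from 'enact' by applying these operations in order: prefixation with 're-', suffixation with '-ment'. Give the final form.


Step 1: Add prefix 're-' to 'enact' = 'reenact'
Step 2: Add suffix '-ment' to 'reenact' = 'reenactment'

reenactment


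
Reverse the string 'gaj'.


Reverse 'gaj' character by character: 'jag'.

jag


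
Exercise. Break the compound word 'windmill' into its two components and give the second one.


Split 'windmill' into 'wind' + 'mill'. The second part is 'mill'.

mill


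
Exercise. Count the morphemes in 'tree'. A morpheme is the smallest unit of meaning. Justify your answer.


Decomposition: tree (free morpheme) = 1 morpheme(s)

1 morphemes


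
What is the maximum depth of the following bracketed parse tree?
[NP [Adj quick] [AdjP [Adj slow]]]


Count bracket nesting levels:
'[' at pos 0: depth = 1
'[' at pos 4: depth = 2
'[' at pos 16: depth = 2
'[' at pos 22: depth = 3
Maximum depth reached: 3

3


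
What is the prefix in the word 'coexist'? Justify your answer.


The word 'coexist' = 'co' (prefix) + 'exist' (root). The prefix is 'co'.

co


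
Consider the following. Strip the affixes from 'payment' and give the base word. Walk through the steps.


Remove suffix '-ment' from 'payment' to get root 'pay'.

pay


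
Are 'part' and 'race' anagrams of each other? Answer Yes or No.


Sorted letters of 'part': 'aprt'
Sorted letters of 'race': 'acer'
They do not match.

No


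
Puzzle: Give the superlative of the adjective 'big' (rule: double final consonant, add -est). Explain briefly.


Apply superlative formation (double final consonant, add -est): 'big' -> 'biggest'.

biggest


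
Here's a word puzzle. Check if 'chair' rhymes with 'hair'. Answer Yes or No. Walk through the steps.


Rime (stressed vowel + following sounds) of 'chair': -air = /ɛər/
Rime of 'hair': -air = /ɛər/
/ɛər/ and /ɛər/ are the same ending sound, so the words rhyme.

Yes


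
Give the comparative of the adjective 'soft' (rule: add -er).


Apply comparative formation (add -er): 'soft' -> 'softer'.

softer


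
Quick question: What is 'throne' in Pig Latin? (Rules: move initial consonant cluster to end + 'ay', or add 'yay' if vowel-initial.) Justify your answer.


'throne': move consonant cluster 'thr' to end and add 'ay': 'onethray'.

onethray


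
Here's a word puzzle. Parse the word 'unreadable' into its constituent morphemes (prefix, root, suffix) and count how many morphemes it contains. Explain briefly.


Step 1: Identify prefix: 'un' (meaning: not/reverse)
Step 2: Identify root: 'read'
Step 3: Identify suffix(es): 'able'
Decomposition: un- (prefix: not/reverse) + read (root) + -able (suffix: capable of)
Total morphemes: 3

3 morphemes (un- (prefix: not/reverse) + read (root) + -able (suffix: capable of))


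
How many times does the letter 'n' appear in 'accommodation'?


Letter 'n' in 'accommodation': found at position(s) 13 = 1 occurrence(s).

1


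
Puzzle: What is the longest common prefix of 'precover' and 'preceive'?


Compare from the start: 4 characters match: 'prec'. Mismatch at position 5: 'o' vs 'e'.

prec


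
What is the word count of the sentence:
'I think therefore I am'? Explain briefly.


Split into words: I | think | therefore | I | am = 5 words.

5


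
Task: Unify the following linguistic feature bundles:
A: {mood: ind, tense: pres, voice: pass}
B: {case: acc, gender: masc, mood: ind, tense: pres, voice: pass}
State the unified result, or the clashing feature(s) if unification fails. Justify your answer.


Compare features:
case: A=_ vs B=acc -> unified: acc
gender: A=_ vs B=masc -> unified: masc
mood: A=ind vs B=ind -> unified: ind
tense: A=pres vs B=pres -> unified: pres
voice: A=pass vs B=pass -> unified: pass
No clashes found.

Unified: {case: acc, gender: masc, mood: ind, tense: pres, voice: pass}


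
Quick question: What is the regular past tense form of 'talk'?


Apply rule: Add -ed. 'talk' becomes 'talked'.

talked


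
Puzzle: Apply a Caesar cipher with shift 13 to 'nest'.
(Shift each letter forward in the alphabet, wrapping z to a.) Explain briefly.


Shift each letter by 13: n -> a, e -> r, s -> f, t -> g. Result: 'arfg'.

arfg


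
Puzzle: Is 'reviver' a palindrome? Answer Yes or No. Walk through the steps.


Forward: 'reviver'
Reversed: 'reviver'
They are identical.

Yes


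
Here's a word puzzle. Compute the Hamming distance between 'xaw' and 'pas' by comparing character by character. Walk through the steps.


Alignment:
Position 1: 'x' vs 'p' = DIFFER
Position 2: 'a' vs 'a' = match
Position 3: 'w' vs 's' = DIFFER
Total differences: 2

2


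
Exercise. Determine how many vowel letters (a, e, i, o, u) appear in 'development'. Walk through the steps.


Vowels in 'development': e, e, o, e = 4 vowels.

4


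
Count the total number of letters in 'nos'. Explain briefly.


Spell out 'nos' and number each letter: n(1), o(2), s(3). Total: 3 letters.

3


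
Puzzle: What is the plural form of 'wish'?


Apply rule: Add -es (sibilant/fricative ending). 'wish' becomes 'wishes'.

wishes


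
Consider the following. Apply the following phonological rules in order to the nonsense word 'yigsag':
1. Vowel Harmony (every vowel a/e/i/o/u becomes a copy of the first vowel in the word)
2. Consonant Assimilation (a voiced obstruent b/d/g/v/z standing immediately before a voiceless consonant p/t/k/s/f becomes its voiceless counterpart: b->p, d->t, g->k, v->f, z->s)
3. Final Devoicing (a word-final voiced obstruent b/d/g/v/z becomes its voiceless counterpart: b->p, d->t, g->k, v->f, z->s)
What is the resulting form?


Starting form: 'yigsag'
Rule 1: Vowel Harmony: all vowels become 'i' (matching first vowel). 'yigsag' -> 'yigsig'
Rule 2: Consonant Assimilation: voiced obstruent before voiceless consonant becomes voiceless ('gs' -> 'ks'). 'yigsig' -> 'yiksig'
Rule 3: Final Devoicing: word-final voiced obstruent 'g' becomes voiceless 'k'. 'yiksig' -> 'yiksik'
Final form: 'yiksik'

yiksik


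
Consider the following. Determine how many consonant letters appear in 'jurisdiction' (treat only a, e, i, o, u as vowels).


Consonants in 'jurisdiction': j, r, s, d, c, t, n = 7 consonants.

7


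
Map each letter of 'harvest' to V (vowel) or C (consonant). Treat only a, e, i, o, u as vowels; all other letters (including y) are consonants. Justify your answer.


Letter mapping: h = C, a = V, r = C, v = C, e = V, s = C, t = C.

CVCCVCC


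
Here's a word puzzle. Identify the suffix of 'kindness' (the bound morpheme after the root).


The word 'kindness' = 'kind' (root) + '-ness' (suffix). The suffix is '-ness'.

ness


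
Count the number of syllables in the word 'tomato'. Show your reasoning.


Break 'tomato' into syllables: to-ma-to -> to | ma | to = 3 syllables

3 syllables


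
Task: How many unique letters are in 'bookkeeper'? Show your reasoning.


Unique letters in 'bookkeeper': {b, e, k, o, p, r} = 6 distinct letters.

6


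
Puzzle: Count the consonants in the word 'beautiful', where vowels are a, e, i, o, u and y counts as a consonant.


Consonants in 'beautiful': b, t, f, l = 4 consonants.

4


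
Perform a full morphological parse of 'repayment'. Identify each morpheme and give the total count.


Step 1: Identify prefix: 're' (meaning: again)
Step 2: Identify root: 'pay'
Step 3: Identify suffix(es): 'ment'
Decomposition: re- (prefix: again) + pay (root) + -ment (suffix: action/result)
Total morphemes: 3

3 morphemes (re- (prefix: again) + pay (root) + -ment (suffix: action/result))


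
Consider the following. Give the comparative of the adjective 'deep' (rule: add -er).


Apply comparative formation (add -er): 'deep' -> 'deeper'.

deeper


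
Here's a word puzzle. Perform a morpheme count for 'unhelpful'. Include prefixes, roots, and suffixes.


Decomposition: un- (prefix) + help (root) + -ful (suffix) = 3 morpheme(s)

3 morphemes


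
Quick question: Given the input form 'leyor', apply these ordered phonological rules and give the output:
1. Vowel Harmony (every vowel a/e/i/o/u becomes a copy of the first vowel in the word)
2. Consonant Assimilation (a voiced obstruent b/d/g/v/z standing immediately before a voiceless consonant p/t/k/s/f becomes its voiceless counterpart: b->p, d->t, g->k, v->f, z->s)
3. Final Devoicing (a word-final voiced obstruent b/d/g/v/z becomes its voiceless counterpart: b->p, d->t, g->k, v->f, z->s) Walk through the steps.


Starting form: 'leyor'
Rule 1: Vowel Harmony: all vowels become 'e' (matching first vowel). 'leyor' -> 'leyer'
Rule 2: Consonant Assimilation: no voiced obstruent (b/d/g/v/z) stands immediately before a voiceless consonant (p/t/k/s/f). No change.
Rule 3: Final Devoicing: final consonant 'r' is not one of the voiced obstruents b/d/g/v/z. No change.
Final form: 'leyer'

leyer


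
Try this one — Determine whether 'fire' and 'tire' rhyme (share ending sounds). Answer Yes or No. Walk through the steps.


Rime (stressed vowel + following sounds) of 'fire': -ire = /aɪər/
Rime of 'tire': -ire = /aɪər/
/aɪər/ and /aɪər/ are the same ending sound, so the words rhyme.

Yes


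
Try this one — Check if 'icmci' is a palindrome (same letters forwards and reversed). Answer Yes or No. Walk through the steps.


Forward: 'icmci'
Reversed: 'icmci'
They are identical.

Yes


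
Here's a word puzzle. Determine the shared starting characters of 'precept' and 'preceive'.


Compare from the start: 5 characters match: 'prece'. Mismatch at position 6: 'p' vs 'i'.

prece


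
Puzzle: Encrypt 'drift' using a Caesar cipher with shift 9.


Shift each letter by 9: d -> m, r -> a, i -> r, f -> o, t -> c. Result: 'maroc'.

maroc


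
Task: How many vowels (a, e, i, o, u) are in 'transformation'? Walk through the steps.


Vowels in 'transformation': a, o, a, i, o = 5 vowels.

5


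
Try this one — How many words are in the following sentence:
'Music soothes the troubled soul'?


Split into words: Music | soothes | the | troubled | soul = 5 words.

5


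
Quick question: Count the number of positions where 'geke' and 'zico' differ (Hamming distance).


Alignment:
Position 1: 'g' vs 'z' = DIFFER
Position 2: 'e' vs 'i' = DIFFER
Position 3: 'k' vs 'c' = DIFFER
Position 4: 'e' vs 'o' = DIFFER
Total differences: 4

4


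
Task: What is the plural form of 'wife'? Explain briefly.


Apply rule: Change -fe to -ves. 'wife' becomes 'wives'.

wives


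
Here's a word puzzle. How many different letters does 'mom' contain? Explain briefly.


Unique letters in 'mom': {m, o} = 2 distinct letters.

2


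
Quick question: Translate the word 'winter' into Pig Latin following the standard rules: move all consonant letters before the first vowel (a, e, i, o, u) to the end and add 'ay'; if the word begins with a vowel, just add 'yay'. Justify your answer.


'winter': move consonant cluster 'w' to end and add 'ay': 'interway'.

interway


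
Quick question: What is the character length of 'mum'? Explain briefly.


Spell out 'mum' and number each letter: m(1), u(2), m(3). Total: 3 letters.

3


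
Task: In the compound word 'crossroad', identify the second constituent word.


Split 'crossroad' into 'cross' + 'road'. The second part is 'road'.

road


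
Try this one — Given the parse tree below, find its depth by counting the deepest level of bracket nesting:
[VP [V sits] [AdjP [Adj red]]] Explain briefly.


Count bracket nesting levels:
'[' at pos 0: depth = 1
'[' at pos 4: depth = 2
'[' at pos 13: depth = 2
'[' at pos 19: depth = 3
Maximum depth reached: 3

3


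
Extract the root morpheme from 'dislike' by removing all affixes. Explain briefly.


Remove prefix 'dis' from 'dislike' to get root 'like'.

like


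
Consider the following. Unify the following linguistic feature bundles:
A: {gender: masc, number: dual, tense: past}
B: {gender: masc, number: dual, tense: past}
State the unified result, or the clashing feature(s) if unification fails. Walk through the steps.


Compare features:
gender: A=masc vs B=masc -> unified: masc
number: A=dual vs B=dual -> unified: dual
tense: A=past vs B=past -> unified: past
No clashes found.

Unified: {gender: masc, number: dual, tense: past}


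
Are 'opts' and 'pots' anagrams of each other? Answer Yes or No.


Sorted letters of 'opts': 'opst'
Sorted letters of 'pots': 'opst'
They match.

Yes


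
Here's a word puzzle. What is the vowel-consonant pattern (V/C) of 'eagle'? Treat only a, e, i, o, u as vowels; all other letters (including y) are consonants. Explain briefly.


Letter mapping: e = V, a = V, g = C, l = C, e = V.

VVCCV


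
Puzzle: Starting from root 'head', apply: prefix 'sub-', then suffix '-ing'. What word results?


Step 1: Add prefix 'sub-' to 'head' = 'subhead'
Step 2: Add suffix '-ing' to 'subhead' = 'subheading'

subheading


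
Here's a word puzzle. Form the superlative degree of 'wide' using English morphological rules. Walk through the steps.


Apply superlative formation (ends in e: add -st): 'wide' -> 'widest'.

widest


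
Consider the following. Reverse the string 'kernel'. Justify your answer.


Reverse 'kernel' character by character: 'lenrek'.

lenrek


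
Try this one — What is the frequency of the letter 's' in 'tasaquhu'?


Letter 's' in 'tasaquhu': found at position(s) 3 = 1 occurrence(s).

1


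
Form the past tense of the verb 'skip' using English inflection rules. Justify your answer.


Apply rule: Double final consonant and add -ed. 'skip' becomes 'skipped'.

skipped


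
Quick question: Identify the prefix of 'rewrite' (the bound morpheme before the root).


The word 'rewrite' = 're' (prefix) + 'write' (root). The prefix is 're'.

re


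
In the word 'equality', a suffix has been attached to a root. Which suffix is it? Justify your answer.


The word 'equality' = 'equal' (root) + '-ity' (suffix). The suffix is '-ity'.

ity


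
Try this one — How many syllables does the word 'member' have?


Break 'member' into syllables: mem-ber -> mem | ber = 2 syllables

2 syllables


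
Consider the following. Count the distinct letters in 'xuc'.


Unique letters in 'xuc': {c, u, x} = 3 distinct letters.

3


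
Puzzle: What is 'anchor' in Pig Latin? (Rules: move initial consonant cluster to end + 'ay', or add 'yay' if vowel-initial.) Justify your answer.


'anchor' starts with a vowel, so add 'yay': 'anchoryay'.

anchoryay


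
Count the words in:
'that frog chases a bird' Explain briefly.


Split into words: that | frog | chases | a | bird = 5 words.

5


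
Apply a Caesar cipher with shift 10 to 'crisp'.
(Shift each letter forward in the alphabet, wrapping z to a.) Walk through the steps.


Shift each letter by 10: c -> m, r -> b, i -> s, s -> c, p -> z. Result: 'mbscz'.

mbscz


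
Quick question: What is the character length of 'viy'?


Spell out 'viy' and number each letter: v(1), i(2), y(3). Total: 3 letters.

3


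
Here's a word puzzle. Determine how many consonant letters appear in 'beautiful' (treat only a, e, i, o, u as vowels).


Consonants in 'beautiful': b, t, f, l = 4 consonants.

4


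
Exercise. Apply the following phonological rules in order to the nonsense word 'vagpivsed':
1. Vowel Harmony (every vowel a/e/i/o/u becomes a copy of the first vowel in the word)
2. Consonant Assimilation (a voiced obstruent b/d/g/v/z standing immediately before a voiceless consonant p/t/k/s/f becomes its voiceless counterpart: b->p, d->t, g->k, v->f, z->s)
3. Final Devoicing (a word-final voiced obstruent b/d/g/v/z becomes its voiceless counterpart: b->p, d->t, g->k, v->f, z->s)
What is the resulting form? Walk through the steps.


Starting form: 'vagpivsed'
Rule 1: Vowel Harmony: all vowels become 'a' (matching first vowel). 'vagpivsed' -> 'vagpavsad'
Rule 2: Consonant Assimilation: voiced obstruent before voiceless consonant becomes voiceless ('gp' -> 'kp', 'vs' -> 'fs'). 'vagpavsad' -> 'vakpafsad'
Rule 3: Final Devoicing: word-final voiced obstruent 'd' becomes voiceless 't'. 'vakpafsad' -> 'vakpafsat'
Final form: 'vakpafsat'

vakpafsat


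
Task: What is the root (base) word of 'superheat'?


Remove prefix 'super' from 'superheat' to get root 'heat'.

heat


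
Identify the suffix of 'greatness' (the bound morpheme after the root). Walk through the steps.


The word 'greatness' = 'great' (root) + '-ness' (suffix). The suffix is '-ness'.

ness


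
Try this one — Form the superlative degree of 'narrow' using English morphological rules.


Apply superlative formation (add -est): 'narrow' -> 'narrowest'.

narrowest


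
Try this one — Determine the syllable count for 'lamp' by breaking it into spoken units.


Break 'lamp' into syllables: lamp -> lamp = 1 syllable

1 syllable


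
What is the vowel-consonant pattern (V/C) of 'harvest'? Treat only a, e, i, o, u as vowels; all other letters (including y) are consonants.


Letter mapping: h = C, a = V, r = C, v = C, e = V, s = C, t = C.

CVCCVCC


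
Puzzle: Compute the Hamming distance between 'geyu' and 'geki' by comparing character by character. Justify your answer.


Alignment:
Position 1: 'g' vs 'g' = match
Position 2: 'e' vs 'e' = match
Position 3: 'y' vs 'k' = DIFFER
Position 4: 'u' vs 'i' = DIFFER
Total differences: 2

2


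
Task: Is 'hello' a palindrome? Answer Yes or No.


Forward: 'hello'
Reversed: 'olleh'
They differ.

No


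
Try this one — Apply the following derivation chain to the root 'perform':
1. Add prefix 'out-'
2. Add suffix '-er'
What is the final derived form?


Step 1: Add prefix 'out-' to 'perform' = 'outperform'
Step 2: Add suffix '-er' to 'outperform' = 'outperformer'

outperformer


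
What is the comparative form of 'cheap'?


Apply comparative formation (add -er): 'cheap' -> 'cheaper'.

cheaper


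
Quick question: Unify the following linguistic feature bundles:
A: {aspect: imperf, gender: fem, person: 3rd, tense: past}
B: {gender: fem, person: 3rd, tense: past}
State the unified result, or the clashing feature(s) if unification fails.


Compare features:
aspect: A=imperf vs B=_ -> unified: imperf
gender: A=fem vs B=fem -> unified: fem
person: A=3rd vs B=3rd -> unified: 3rd
tense: A=past vs B=past -> unified: past
No clashes found.

Unified: {aspect: imperf, gender: fem, person: 3rd, tense: past}


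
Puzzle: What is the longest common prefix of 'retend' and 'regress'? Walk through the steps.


Compare from the start: 2 characters match: 're'. Mismatch at position 3: 't' vs 'g'.

re


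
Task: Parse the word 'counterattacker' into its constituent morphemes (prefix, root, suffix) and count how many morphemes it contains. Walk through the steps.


Step 1: Identify prefix: 'counter' (meaning: against)
Step 2: Identify root: 'attack'
Step 3: Identify suffix(es): 'er'
Decomposition: counter- (prefix: against) + attack (root) + -er (suffix: one who)
Total morphemes: 3

3 morphemes (counter- (prefix: against) + attack (root) + -er (suffix: one who))


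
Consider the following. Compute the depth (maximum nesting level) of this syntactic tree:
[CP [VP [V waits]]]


Count bracket nesting levels:
'[' at pos 0: depth = 1
'[' at pos 4: depth = 2
'[' at pos 8: depth = 3
Maximum depth reached: 3

3


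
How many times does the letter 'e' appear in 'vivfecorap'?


Letter 'e' in 'vivfecorap': found at position(s) 5 = 1 occurrence(s).

1


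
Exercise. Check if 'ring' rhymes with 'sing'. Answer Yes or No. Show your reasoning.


Rime (stressed vowel + following sounds) of 'ring': -ing = /ɪŋ/
Rime of 'sing': -ing = /ɪŋ/
/ɪŋ/ and /ɪŋ/ are the same ending sound, so the words rhyme.

Yes


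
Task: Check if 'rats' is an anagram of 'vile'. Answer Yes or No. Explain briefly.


Sorted letters of 'rats': 'arst'
Sorted letters of 'vile': 'eilv'
They do not match.

No


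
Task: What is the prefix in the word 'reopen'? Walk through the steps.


The word 'reopen' = 're' (prefix) + 'open' (root). The prefix is 're'.

re


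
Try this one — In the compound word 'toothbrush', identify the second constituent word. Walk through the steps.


Split 'toothbrush' into 'tooth' + 'brush'. The second part is 'brush'.

brush


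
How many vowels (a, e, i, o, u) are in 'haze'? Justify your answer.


Vowels in 'haze': a, e = 2 vowels.

2


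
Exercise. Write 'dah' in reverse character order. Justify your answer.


Reverse 'dah' character by character: 'had'.

had


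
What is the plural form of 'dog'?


Apply rule: Add -s. 'dog' becomes 'dogs'.

dogs


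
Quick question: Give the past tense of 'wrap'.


Apply rule: Double final consonant and add -ed. 'wrap' becomes 'wrapped'.

wrapped


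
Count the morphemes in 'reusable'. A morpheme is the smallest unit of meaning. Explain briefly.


Decomposition: re- (prefix) + use (root) + -able (suffix) = 3 morpheme(s)

3 morphemes


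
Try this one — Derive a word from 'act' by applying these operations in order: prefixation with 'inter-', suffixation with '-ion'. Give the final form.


Step 1: Add prefix 'inter-' to 'act' = 'interact'
Step 2: Add suffix '-ion' to 'interact' = 'interaction'

interaction


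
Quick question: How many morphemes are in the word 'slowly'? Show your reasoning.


Decomposition: slow (root) + -ly (suffix) = 2 morpheme(s)

2 morphemes


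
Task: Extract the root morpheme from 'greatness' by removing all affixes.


Remove suffix '-ness' from 'greatness' to get root 'great'.

great


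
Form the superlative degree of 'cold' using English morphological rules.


Apply superlative formation (add -est): 'cold' -> 'coldest'.

coldest


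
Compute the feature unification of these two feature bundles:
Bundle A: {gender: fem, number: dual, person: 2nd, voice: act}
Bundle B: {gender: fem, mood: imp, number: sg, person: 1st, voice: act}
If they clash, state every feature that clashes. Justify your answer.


Compare features:
gender: A=fem vs B=fem -> unified: fem
mood: A=_ vs B=imp -> unified: imp
number: A=dual vs B=sg -> CLASH
person: A=2nd vs B=1st -> CLASH
voice: A=act vs B=act -> unified: act
Clashes detected on features 'number' (dual vs sg) and 'person' (2nd vs 1st); unification fails.

CLASH on 'number' (dual vs sg) and 'person' (2nd vs 1st)


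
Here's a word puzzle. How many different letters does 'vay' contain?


Unique letters in 'vay': {a, v, y} = 3 distinct letters.

3


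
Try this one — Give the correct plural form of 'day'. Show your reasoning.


Apply rule: Add -s. 'day' becomes 'days'.

days


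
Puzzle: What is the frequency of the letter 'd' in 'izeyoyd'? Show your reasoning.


Letter 'd' in 'izeyoyd': found at position(s) 7 = 1 occurrence(s).

1


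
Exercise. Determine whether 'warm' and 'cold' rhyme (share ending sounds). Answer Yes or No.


Rime (stressed vowel + following sounds) of 'warm': -arm = /ɔːrm/
Rime of 'cold': -old = /oʊld/
/ɔːrm/ and /oʊld/ are different ending sounds, so the words do not rhyme.

No


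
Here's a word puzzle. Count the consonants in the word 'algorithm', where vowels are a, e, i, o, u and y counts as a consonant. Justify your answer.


Consonants in 'algorithm': l, g, r, t, h, m = 6 consonants.

6


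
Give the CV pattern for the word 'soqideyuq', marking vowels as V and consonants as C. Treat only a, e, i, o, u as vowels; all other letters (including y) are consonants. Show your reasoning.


Letter mapping: s = C, o = V, q = C, i = V, d = C, e = V, y = C, u = V, q = C.

CVCVCVCVC


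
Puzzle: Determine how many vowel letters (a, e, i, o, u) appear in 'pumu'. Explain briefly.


Vowels in 'pumu': u, u = 2 vowels.

2


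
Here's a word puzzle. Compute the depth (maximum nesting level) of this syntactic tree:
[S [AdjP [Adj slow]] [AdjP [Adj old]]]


Count bracket nesting levels:
'[' at pos 0: depth = 1
'[' at pos 3: depth = 2
'[' at pos 9: depth = 3
'[' at pos 21: depth = 2
'[' at pos 27: depth = 3
Maximum depth reached: 3

3


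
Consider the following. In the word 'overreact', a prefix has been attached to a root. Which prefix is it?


The word 'overreact' = 'over' (prefix) + 'react' (root). The prefix is 'over'.

over


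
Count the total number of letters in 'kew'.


Spell out 'kew' and number each letter: k(1), e(2), w(3). Total: 3 letters.

3


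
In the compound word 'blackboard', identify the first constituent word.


Split 'blackboard' into 'black' + 'board'. The first part is 'black'.

black


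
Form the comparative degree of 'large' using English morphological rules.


Apply comparative formation (ends in e: add -r): 'large' -> 'larger'.

larger


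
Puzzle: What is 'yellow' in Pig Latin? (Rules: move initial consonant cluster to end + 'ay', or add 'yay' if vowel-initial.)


'yellow': move consonant cluster 'y' to end and add 'ay': 'ellowyay'.

ellowyay


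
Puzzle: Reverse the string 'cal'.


Reverse 'cal' character by character: 'lac'.

lac


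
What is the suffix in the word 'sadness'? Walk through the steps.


The word 'sadness' = 'sad' (root) + '-ness' (suffix). The suffix is '-ness'.

ness


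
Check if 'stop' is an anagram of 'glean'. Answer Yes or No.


Sorted letters of 'stop': 'opst'
Sorted letters of 'glean': 'aegln'
They do not match.

No


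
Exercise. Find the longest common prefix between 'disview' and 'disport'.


Compare from the start: 3 characters match: 'dis'. Mismatch at position 4: 'v' vs 'p'.

dis


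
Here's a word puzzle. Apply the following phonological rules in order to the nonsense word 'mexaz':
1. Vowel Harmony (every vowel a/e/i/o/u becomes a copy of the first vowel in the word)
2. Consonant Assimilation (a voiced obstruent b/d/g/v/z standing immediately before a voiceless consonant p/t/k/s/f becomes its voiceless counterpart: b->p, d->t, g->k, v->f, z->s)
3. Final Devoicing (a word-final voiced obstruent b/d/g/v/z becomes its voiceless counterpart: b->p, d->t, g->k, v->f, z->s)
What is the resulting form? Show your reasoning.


Starting form: 'mexaz'
Rule 1: Vowel Harmony: all vowels become 'e' (matching first vowel). 'mexaz' -> 'mexez'
Rule 2: Consonant Assimilation: no voiced obstruent (b/d/g/v/z) stands immediately before a voiceless consonant (p/t/k/s/f). No change.
Rule 3: Final Devoicing: word-final voiced obstruent 'z' becomes voiceless 's'. 'mexez' -> 'mexes'
Final form: 'mexes'

mexes


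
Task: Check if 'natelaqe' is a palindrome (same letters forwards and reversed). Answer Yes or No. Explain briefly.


Forward: 'natelaqe'
Reversed: 'eqaletan'
They differ.

No


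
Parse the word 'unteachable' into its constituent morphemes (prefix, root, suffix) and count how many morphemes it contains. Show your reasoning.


Step 1: Identify prefix: 'un' (meaning: not/reverse)
Step 2: Identify root: 'teach'
Step 3: Identify suffix(es): 'able'
Decomposition: un- (prefix: not/reverse) + teach (root) + -able (suffix: capable of)
Total morphemes: 3

3 morphemes (un- (prefix: not/reverse) + teach (root) + -able (suffix: capable of))


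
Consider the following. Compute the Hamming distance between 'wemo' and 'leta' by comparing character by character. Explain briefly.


Alignment:
Position 1: 'w' vs 'l' = DIFFER
Position 2: 'e' vs 'e' = match
Position 3: 'm' vs 't' = DIFFER
Position 4: 'o' vs 'a' = DIFFER
Total differences: 3

3


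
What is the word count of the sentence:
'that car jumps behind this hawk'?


Split into words: that | car | jumps | behind | this | hawk = 6 words.

6


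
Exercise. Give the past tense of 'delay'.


Apply rule: Add -ed. 'delay' becomes 'delayed'.

delayed


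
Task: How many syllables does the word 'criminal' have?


Break 'criminal' into syllables: crim-i-nal -> crim | i | nal = 3 syllables

3 syllables


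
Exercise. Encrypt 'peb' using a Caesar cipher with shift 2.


Shift each letter by 2: p -> r, e -> g, b -> d. Result: 'rgd'.

rgd
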